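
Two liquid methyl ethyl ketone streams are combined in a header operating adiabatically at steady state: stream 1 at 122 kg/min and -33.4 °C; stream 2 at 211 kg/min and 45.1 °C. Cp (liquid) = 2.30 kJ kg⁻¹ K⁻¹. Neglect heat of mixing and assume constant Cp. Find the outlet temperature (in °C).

T_out = 16.3 °C

Energy balance with Q = 0: Σ ṁᵢCp,ᵢ(T_out − Tᵢ) = 0
Σ ṁᵢCp,ᵢTᵢ = 122×2.30×-33.4 + 211×2.30×45.1 = 12515
Σ ṁᵢCp,ᵢ = 122×2.30 + 211×2.30 = 765.9
T_out = 12515 / 765.9 = 16.34 °C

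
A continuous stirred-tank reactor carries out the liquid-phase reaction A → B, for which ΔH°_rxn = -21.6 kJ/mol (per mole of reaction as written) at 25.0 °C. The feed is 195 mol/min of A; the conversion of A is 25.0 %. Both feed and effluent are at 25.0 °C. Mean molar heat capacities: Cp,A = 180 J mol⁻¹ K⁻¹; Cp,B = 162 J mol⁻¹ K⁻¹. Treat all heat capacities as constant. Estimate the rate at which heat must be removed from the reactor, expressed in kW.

Extent of reaction ξ = 0.250 × 195 = 48.75 mol/min
Reaction term: ξ·ΔH°_rxn = 48.75 × -21.6 = -1053 kJ/min
Q = ΔH = -1053 kJ/min = -17.55 kW
Heat removed = 17.55 kW

Q_out = 17.6 kW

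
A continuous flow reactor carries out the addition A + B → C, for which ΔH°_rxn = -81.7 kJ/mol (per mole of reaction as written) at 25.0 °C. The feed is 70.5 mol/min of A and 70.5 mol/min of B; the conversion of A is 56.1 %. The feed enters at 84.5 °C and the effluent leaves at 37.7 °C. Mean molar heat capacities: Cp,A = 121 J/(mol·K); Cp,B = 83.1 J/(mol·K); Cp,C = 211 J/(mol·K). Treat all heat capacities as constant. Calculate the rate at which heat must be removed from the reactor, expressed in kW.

Extent of reaction ξ = 0.561 × 70.5 = 39.551 mol/min
Reaction term: ξ·ΔH°_rxn = 39.551 × -81.7 = -3231.3 kJ/min
Sensible, feed 84.5→25 °C: -856.15 kJ/min
Outlet flows (mol/min): A 30.949, B 30.949, C 39.551
Sensible, products 25→37.7 °C: 186.21 kJ/min
Q = ΔH = -3901.2 kJ/min = -65.02 kW
Heat removed = 65.02 kW

Q_out = 65.0 kW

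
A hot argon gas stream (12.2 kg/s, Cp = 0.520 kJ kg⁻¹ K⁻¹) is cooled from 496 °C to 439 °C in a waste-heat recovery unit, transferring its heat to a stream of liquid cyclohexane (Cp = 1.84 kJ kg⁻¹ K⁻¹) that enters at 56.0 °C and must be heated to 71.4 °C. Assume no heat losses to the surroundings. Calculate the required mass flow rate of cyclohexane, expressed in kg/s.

ṁ_c = 12.8 kg/s

Heat released by hot stream: Q = 12.2 × 0.520 × (496 − 439) = 361.61 kJ/s
Energy balance on cold side (adiabatic exchanger): Q = ṁ_c·Cp_c·(T_c,out − T_c,in)
ṁ_c = 361.61 / [1.84 × (71.4 − 56.0)] = 12.761 kg/s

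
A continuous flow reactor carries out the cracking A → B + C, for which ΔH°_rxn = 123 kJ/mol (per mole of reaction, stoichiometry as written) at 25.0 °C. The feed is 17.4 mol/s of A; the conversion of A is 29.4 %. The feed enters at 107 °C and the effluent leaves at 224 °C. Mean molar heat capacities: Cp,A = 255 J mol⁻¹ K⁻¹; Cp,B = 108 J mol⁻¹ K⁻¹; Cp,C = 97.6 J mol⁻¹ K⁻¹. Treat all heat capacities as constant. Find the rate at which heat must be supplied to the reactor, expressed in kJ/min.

Extent of reaction ξ = 0.294 × 17.4 = 5.1156 mol/s
Reaction term: ξ·ΔH°_rxn = 5.1156 × 123 = 629.22 kJ/s
Sensible, feed 107→25 °C: -363.83 kJ/s
Outlet flows (mol/s): A 12.284, B 5.1156, C 5.1156
Sensible, products 25→224 °C: 832.67 kJ/s
Q = ΔH = 1098.1 kJ/s = 1098.1 kW
Heat supplied = 65884 kJ/min

Q_in = 65900 kJ/min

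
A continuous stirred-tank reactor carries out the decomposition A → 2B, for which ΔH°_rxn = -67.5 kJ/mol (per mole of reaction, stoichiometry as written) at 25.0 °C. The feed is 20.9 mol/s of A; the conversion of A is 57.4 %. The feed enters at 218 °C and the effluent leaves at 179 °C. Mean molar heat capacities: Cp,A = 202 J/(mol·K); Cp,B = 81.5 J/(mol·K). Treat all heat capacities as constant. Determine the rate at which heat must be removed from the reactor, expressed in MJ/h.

Extent of reaction ξ = 0.574 × 20.9 = 11.997 mol/s
Reaction term: ξ·ΔH°_rxn = 11.997 × -67.5 = -809.77 kJ/s
Sensible, feed 218→25 °C: -814.81 kJ/s
Outlet flows (mol/s): A 8.9034, B 23.993
Sensible, products 25→179 °C: 578.11 kJ/s
Q = ΔH = -1046.5 kJ/s = -1046.5 kW
Heat removed = 3767.3 MJ/h

Q_out = 3770 MJ/h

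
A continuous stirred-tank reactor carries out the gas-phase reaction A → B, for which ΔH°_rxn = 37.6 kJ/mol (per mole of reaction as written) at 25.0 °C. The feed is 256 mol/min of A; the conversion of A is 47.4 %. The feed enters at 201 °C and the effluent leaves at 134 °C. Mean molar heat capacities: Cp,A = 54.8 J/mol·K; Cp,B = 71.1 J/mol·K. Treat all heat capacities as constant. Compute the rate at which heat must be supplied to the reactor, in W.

Q_in = 64000 W

Extent of reaction ξ = 0.474 × 256 = 121.34 mol/min
Reaction term: ξ·ΔH°_rxn = 121.34 × 37.6 = 4562.5 kJ/min
Sensible, feed 201→25 °C: -2469.1 kJ/min
Outlet flows (mol/min): A 134.66, B 121.34
Sensible, products 25→134 °C: 1744.7 kJ/min
Q = ΔH = 3838.2 kJ/min = 63.97 kW
Heat supplied = 63970 W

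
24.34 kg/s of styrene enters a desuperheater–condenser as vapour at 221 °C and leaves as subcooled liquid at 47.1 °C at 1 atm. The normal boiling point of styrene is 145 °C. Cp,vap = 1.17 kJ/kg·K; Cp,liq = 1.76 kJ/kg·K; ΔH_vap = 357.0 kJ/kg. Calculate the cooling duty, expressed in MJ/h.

Q_c = 54200 MJ/h

vapour 221→145 °C: -88.92 kJ/kg
condensation at 145 °C: -357 kJ/kg
liquid 145→47.1 °C: -172.3 kJ/kg
Δh = -88.92 + -357 + -172.3 = -618.22 kJ/kg
Q = ṁ·Δh = 24.34 kg/s × -618.22 kJ/kg = -15048 kJ/s
|Q| = 15048 kW = 54171 MJ/h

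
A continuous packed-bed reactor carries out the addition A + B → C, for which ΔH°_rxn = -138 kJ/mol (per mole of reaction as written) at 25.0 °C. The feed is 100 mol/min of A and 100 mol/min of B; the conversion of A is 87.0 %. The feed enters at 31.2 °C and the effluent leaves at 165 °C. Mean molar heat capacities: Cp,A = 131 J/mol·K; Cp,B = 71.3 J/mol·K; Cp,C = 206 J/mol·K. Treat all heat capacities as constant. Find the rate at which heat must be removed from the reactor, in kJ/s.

Q_out = 154 kJ/s

Extent of reaction ξ = 0.870 × 100 = 87 mol/min
Reaction term: ξ·ΔH°_rxn = 87 × -138 = -12006 kJ/min
Sensible, feed 31.2→25 °C: -125.43 kJ/min
Outlet flows (mol/min): A 13, B 13, C 87
Sensible, products 25→165 °C: 2877.3 kJ/min
Q = ΔH = -9254.2 kJ/min = -154.24 kW
Heat removed = 154.24 kJ/s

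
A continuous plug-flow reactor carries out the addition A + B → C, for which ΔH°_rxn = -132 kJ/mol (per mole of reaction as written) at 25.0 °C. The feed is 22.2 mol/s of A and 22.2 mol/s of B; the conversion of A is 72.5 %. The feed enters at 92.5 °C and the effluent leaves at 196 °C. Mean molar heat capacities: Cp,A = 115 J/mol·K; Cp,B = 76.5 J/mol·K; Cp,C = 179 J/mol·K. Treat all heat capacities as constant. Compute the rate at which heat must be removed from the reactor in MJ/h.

Q_out = 6190 MJ/h

Extent of reaction ξ = 0.725 × 22.2 = 16.095 mol/s
Reaction term: ξ·ΔH°_rxn = 16.095 × -132 = -2124.5 kJ/s
Sensible, feed 92.5→25 °C: -286.96 kJ/s
Outlet flows (mol/s): A 6.105, B 6.105, C 16.095
Sensible, products 25→196 °C: 692.57 kJ/s
Q = ΔH = -1718.9 kJ/s = -1718.9 kW
Heat removed = 6188.2 MJ/h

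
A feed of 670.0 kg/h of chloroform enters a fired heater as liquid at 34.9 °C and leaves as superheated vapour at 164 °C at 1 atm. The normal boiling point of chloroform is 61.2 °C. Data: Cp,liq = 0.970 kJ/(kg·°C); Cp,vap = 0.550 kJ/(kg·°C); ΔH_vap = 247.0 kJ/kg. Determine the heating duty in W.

Q = 61200 W

liquid 34.9→61.2 °C: 25.511 kJ/kg
vaporisation at 61.2 °C: 247 kJ/kg
vapour 61.2→164 °C: 56.54 kJ/kg
Δh = 25.511 + 247 + 56.54 = 329.05 kJ/kg
Q = ṁ·Δh = 670.0 kg/h × 329.05 kJ/kg = 220460 kJ/h
|Q| = 61.24 kW = 61240 W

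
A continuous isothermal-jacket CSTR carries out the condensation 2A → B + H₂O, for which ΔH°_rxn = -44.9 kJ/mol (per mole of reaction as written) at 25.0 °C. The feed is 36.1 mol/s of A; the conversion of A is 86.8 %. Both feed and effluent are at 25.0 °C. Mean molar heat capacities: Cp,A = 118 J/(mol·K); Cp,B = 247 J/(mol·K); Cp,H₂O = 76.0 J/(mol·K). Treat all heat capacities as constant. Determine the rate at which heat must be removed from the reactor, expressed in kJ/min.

Extent of reaction ξ = 0.868 × 36.1 / 2 = 15.667 mol/s
Reaction term: ξ·ΔH°_rxn = 15.667 × -44.9 = -703.47 kJ/s
Q = ΔH = -703.47 kJ/s = -703.47 kW
Heat removed = 42208 kJ/min

Q_out = 42200 kJ/min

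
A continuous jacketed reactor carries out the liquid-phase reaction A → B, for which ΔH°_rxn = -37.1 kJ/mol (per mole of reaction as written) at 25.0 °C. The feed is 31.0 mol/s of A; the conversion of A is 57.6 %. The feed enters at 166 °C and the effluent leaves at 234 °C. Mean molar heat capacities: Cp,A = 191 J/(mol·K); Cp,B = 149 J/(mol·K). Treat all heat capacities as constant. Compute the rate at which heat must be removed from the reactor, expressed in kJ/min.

Extent of reaction ξ = 0.576 × 31.0 = 17.856 mol/s
Reaction term: ξ·ΔH°_rxn = 17.856 × -37.1 = -662.46 kJ/s
Sensible, feed 166→25 °C: -834.86 kJ/s
Outlet flows (mol/s): A 13.144, B 17.856
Sensible, products 25→234 °C: 1080.7 kJ/s
Q = ΔH = -416.57 kJ/s = -416.57 kW
Heat removed = 24994 kJ/min

Q_out = 25000 kJ/min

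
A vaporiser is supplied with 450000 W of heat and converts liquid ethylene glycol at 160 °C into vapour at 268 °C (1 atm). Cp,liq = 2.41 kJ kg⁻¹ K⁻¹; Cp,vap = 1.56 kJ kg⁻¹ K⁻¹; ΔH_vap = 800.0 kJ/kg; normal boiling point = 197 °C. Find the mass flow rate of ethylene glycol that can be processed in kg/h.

ṁ = 1620 kg/h

Δh = 2.41×(197−160) + 800.0 + 1.56×(268−197) = 999.93 kJ/kg
Q = 450000 W = 450 kJ/s = 1.62e+06 kJ/h
ṁ = Q/Δh = 1.62e+06 / 999.93 = 1620.1 kg/h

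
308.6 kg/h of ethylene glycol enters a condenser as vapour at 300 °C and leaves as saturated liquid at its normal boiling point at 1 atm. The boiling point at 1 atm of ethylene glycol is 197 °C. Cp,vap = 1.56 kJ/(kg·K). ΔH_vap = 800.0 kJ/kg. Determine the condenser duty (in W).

vapour 300→197 °C: -160.68 kJ/kg
condensation at 197 °C: -800 kJ/kg
Δh = -160.68 + -800 = -960.68 kJ/kg
Q = ṁ·Δh = 308.6 kg/h × -960.68 kJ/kg = -296470 kJ/h
|Q| = 82.352 kW = 82352 W

Q_c = 82400 W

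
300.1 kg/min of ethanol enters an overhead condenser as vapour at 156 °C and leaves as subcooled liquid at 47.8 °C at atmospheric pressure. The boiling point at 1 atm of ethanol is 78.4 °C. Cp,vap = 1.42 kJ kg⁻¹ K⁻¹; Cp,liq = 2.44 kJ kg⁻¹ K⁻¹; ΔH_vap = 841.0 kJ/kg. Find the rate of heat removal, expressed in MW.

Q_c = 5.13 MW

vapour 156→78.4 °C: -110.19 kJ/kg
condensation at 78.4 °C: -841 kJ/kg
liquid 78.4→47.8 °C: -74.664 kJ/kg
Δh = -110.19 + -841 + -74.664 = -1025.9 kJ/kg
Q = ṁ·Δh = 300.1 kg/min × -1025.9 kJ/kg = -307860 kJ/min
|Q| = 5131 kW = 5.131 MW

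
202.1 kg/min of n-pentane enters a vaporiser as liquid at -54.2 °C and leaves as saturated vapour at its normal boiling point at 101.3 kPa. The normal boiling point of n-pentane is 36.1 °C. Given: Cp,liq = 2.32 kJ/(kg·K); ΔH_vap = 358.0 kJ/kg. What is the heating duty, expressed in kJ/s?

liquid -54.2→36.1 °C: 209.5 kJ/kg
vaporisation at 36.1 °C: 358 kJ/kg
Δh = 209.5 + 358 = 567.5 kJ/kg
Q = ṁ·Δh = 202.1 kg/min × 567.5 kJ/kg = 114690 kJ/min
|Q| = 1911.5 kW

Q = 1910 kJ/s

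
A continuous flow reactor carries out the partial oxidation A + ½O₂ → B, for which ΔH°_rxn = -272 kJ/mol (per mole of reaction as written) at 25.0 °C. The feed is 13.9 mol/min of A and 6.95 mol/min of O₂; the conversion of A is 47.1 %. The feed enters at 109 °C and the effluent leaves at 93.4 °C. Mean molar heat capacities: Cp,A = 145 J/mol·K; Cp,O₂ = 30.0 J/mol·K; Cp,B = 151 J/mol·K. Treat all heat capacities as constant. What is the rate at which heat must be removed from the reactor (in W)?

Q_out = 30300 W

Extent of reaction ξ = 0.471 × 13.9 = 6.5469 mol/min
Reaction term: ξ·ΔH°_rxn = 6.5469 × -272 = -1780.8 kJ/min
Sensible, feed 109→25 °C: -186.82 kJ/min
Outlet flows (mol/min): A 7.3531, O₂ 3.6766, B 6.5469
Sensible, products 25→93.4 °C: 148.09 kJ/min
Q = ΔH = -1819.5 kJ/min = -30.325 kW
Heat removed = 30325 W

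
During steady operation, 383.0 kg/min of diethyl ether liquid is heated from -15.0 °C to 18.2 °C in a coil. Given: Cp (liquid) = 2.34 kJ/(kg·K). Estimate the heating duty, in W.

Q = 496000 W

Q = ṁ·Cp·ΔT = 383.0 × 2.34 × (18.2 − -15.0) = 29755 kJ/min
Converting: 29755 / 60 s = 495.91 kW
Heating duty = 495910 W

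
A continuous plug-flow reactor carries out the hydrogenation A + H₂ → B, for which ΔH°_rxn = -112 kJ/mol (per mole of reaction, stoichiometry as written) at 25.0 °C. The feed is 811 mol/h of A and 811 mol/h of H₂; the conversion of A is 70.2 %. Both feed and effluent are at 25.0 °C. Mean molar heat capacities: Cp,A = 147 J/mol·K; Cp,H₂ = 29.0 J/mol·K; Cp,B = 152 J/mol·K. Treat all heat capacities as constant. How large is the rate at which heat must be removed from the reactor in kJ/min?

Extent of reaction ξ = 0.702 × 811 = 569.32 mol/h
Reaction term: ξ·ΔH°_rxn = 569.32 × -112 = -63764 kJ/h
Q = ΔH = -63764 kJ/h = -17.712 kW
Heat removed = 1062.7 kJ/min

Q_out = 1060 kJ/min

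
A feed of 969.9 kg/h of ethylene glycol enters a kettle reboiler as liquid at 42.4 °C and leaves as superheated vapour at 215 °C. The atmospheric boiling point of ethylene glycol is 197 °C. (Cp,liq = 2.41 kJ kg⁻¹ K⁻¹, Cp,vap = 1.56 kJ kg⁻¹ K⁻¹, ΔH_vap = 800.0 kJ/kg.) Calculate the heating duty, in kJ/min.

Q = 19400 kJ/min

liquid 42.4→197 °C: 372.59 kJ/kg
vaporisation at 197 °C: 800 kJ/kg
vapour 197→215 °C: 28.08 kJ/kg
Δh = 372.59 + 800 + 28.08 = 1200.7 kJ/kg
Q = ṁ·Δh = 969.9 kg/h × 1200.7 kJ/kg = 1.1645e+06 kJ/h
|Q| = 323.48 kW = 19409 kJ/min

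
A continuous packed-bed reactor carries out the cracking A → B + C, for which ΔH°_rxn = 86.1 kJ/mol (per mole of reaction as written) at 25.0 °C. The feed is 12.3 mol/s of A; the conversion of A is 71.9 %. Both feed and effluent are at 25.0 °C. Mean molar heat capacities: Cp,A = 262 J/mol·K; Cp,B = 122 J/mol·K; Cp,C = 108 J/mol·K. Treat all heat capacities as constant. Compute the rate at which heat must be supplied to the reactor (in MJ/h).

Extent of reaction ξ = 0.719 × 12.3 = 8.8437 mol/s
Reaction term: ξ·ΔH°_rxn = 8.8437 × 86.1 = 761.44 kJ/s
Q = ΔH = 761.44 kJ/s = 761.44 kW
Heat supplied = 2741.2 MJ/h

Q_in = 2740 MJ/h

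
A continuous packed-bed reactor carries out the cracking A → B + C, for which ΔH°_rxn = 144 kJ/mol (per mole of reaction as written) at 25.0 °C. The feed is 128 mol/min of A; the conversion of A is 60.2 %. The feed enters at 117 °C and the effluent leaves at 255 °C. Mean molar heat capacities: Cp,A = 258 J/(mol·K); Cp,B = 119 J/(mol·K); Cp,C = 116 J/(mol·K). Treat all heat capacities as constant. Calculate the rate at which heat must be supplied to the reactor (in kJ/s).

Q_in = 254 kJ/s

Extent of reaction ξ = 0.602 × 128 = 77.056 mol/min
Reaction term: ξ·ΔH°_rxn = 77.056 × 144 = 11096 kJ/min
Sensible, feed 117→25 °C: -3038.2 kJ/min
Outlet flows (mol/min): A 50.944, B 77.056, C 77.056
Sensible, products 25→255 °C: 7187.9 kJ/min
Q = ΔH = 15246 kJ/min = 254.1 kW
Heat supplied = 254.1 kJ/s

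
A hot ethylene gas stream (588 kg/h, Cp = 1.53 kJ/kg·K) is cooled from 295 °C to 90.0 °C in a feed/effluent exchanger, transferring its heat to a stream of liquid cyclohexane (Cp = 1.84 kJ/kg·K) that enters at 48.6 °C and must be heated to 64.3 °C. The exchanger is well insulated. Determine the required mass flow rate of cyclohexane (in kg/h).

Heat released by hot stream: Q = 588 × 1.53 × (295 − 90.0) = 184430 kJ/h
Energy balance on cold side (adiabatic exchanger): Q = ṁ_c·Cp_c·(T_c,out − T_c,in)
ṁ_c = 184430 / [1.84 × (64.3 − 48.6)] = 6384.2 kg/h

ṁ_c = 6380 kg/h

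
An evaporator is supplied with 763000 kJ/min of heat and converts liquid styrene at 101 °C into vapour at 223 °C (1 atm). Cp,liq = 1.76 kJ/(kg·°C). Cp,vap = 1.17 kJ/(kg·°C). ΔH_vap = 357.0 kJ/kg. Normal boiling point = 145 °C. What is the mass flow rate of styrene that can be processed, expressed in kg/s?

ṁ = 24.2 kg/s

Δh = 1.76×(145−101) + 357.0 + 1.17×(223−145) = 525.7 kJ/kg
Q = 763000 kJ/min = 12717 kJ/s = 12717 kJ/s
ṁ = Q/Δh = 12717 / 525.7 = 24.19 kg/s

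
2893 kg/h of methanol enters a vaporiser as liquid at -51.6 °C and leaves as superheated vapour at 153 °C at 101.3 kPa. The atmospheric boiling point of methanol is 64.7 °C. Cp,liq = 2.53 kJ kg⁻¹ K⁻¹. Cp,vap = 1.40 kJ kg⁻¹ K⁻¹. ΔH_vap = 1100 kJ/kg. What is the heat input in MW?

Q = 1.22 MW

liquid -51.6→64.7 °C: 294.24 kJ/kg
vaporisation at 64.7 °C: 1100 kJ/kg
vapour 64.7→153 °C: 123.62 kJ/kg
Δh = 294.24 + 1100 + 123.62 = 1517.9 kJ/kg
Q = ṁ·Δh = 2893 kg/h × 1517.9 kJ/kg = 4.3912e+06 kJ/h
|Q| = 1219.8 kW = 1.2198 MW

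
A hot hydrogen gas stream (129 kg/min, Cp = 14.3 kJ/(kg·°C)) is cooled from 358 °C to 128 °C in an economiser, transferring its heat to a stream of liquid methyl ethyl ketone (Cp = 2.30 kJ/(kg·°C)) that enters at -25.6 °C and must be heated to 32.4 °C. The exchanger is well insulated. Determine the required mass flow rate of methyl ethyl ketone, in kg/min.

ṁ_c = 3180 kg/min

Heat released by hot stream: Q = 129 × 14.3 × (358 − 128) = 424280 kJ/min
Energy balance on cold side (adiabatic exchanger): Q = ṁ_c·Cp_c·(T_c,out − T_c,in)
ṁ_c = 424280 / [2.30 × (32.4 − -25.6)] = 3180.5 kg/min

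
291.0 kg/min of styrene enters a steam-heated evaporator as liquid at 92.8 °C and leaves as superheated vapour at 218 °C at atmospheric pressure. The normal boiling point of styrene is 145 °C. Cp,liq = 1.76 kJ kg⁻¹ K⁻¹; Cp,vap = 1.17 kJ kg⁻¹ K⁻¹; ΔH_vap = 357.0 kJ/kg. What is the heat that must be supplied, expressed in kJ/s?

Q = 2590 kJ/s

liquid 92.8→145 °C: 91.872 kJ/kg
vaporisation at 145 °C: 357 kJ/kg
vapour 145→218 °C: 85.41 kJ/kg
Δh = 91.872 + 357 + 85.41 = 534.28 kJ/kg
Q = ṁ·Δh = 291.0 kg/min × 534.28 kJ/kg = 155480 kJ/min
|Q| = 2591.3 kW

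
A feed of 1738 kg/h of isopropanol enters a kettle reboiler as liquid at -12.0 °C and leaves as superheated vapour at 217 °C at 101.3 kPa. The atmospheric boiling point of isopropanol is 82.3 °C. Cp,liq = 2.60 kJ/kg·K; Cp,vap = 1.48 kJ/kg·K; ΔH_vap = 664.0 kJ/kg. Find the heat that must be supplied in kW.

Q = 535 kW

liquid -12.0→82.3 °C: 245.18 kJ/kg
vaporisation at 82.3 °C: 664 kJ/kg
vapour 82.3→217 °C: 199.36 kJ/kg
Δh = 245.18 + 664 + 199.36 = 1108.5 kJ/kg
Q = ṁ·Δh = 1738 kg/h × 1108.5 kJ/kg = 1.9266e+06 kJ/h
|Q| = 535.18 kW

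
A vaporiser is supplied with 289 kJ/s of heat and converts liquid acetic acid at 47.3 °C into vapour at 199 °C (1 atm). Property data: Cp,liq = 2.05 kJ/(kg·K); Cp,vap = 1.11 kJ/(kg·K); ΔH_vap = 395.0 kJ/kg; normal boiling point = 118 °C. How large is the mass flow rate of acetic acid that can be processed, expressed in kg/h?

ṁ = 1650 kg/h

Δh = 2.05×(118−47.3) + 395.0 + 1.11×(199−118) = 629.84 kJ/kg
Q = 289 kJ/s = 289 kJ/s = 1.0404e+06 kJ/h
ṁ = Q/Δh = 1.0404e+06 / 629.84 = 1651.8 kg/h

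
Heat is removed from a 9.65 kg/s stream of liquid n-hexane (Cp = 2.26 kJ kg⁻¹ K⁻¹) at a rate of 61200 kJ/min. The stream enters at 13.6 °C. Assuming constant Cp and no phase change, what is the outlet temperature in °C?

Q = 61200 kJ/min = 1020 kJ/s
ΔT = Q/(ṁ·Cp) = 1020/(9.65×2.26) = 46.77 K
T_out = 13.6 − 46.77 = -33.17 °C

T_out = -33.2 °C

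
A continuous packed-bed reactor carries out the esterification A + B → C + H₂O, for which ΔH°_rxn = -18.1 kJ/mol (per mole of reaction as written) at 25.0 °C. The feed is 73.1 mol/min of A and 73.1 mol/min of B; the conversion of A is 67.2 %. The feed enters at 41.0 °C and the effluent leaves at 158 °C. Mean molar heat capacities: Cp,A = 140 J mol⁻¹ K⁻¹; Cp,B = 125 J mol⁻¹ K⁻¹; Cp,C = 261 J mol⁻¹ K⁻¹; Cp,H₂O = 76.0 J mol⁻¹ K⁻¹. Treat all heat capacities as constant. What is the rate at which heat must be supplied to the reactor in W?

Q_in = 30800 W

Extent of reaction ξ = 0.672 × 73.1 = 49.123 mol/min
Reaction term: ξ·ΔH°_rxn = 49.123 × -18.1 = -889.13 kJ/min
Sensible, feed 41.0→25 °C: -309.94 kJ/min
Outlet flows (mol/min): A 23.977, B 23.977, C 49.123, H₂O 49.123
Sensible, products 25→158 °C: 3046.8 kJ/min
Q = ΔH = 1847.7 kJ/min = 30.796 kW
Heat supplied = 30796 W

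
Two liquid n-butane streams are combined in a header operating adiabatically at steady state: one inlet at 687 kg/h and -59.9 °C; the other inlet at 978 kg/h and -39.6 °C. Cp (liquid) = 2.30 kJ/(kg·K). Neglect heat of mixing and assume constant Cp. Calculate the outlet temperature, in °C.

Adiabatic, steady state ⇒ Σ ṁᵢCp,ᵢ(T_out − Tᵢ) = 0
T_out = Σ ṁᵢCp,ᵢTᵢ / Σ ṁᵢCp,ᵢ
      = -183720 / 3829.5 = -47.976 °C

T_out = -48.0 °C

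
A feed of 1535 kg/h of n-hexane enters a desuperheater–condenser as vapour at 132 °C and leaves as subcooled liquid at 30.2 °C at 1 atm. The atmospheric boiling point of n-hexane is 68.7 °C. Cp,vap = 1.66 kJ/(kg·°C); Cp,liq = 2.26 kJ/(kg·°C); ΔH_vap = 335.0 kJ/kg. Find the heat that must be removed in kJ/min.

Q_c = 13500 kJ/min

vapour 132→68.7 °C: -105.08 kJ/kg
condensation at 68.7 °C: -335 kJ/kg
liquid 68.7→30.2 °C: -87.01 kJ/kg
Δh = -105.08 + -335 + -87.01 = -527.09 kJ/kg
Q = ṁ·Δh = 1535 kg/h × -527.09 kJ/kg = -809080 kJ/h
|Q| = 224.74 kW = 13485 kJ/min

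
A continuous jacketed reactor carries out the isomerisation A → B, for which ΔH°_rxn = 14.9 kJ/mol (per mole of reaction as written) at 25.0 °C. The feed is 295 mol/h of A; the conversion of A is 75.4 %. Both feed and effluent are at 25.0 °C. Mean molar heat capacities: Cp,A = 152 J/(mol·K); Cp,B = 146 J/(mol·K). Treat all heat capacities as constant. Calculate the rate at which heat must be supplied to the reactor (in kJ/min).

Extent of reaction ξ = 0.754 × 295 = 222.43 mol/h
Reaction term: ξ·ΔH°_rxn = 222.43 × 14.9 = 3314.2 kJ/h
Q = ΔH = 3314.2 kJ/h = 0.92061 kW
Heat supplied = 55.237 kJ/min

Q_in = 55.2 kJ/min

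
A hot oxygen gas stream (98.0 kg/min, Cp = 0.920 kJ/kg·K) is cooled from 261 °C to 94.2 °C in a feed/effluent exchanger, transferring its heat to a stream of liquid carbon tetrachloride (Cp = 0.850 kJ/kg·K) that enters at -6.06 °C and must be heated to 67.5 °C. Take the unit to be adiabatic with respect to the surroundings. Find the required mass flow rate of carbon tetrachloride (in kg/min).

Heat released by hot stream: Q = 98.0 × 0.920 × (261 − 94.2) = 15039 kJ/min
Energy balance on cold side (adiabatic exchanger): Q = ṁ_c·Cp_c·(T_c,out − T_c,in)
ṁ_c = 15039 / [0.850 × (67.5 − -6.06)] = 240.52 kg/min

ṁ_c = 241 kg/min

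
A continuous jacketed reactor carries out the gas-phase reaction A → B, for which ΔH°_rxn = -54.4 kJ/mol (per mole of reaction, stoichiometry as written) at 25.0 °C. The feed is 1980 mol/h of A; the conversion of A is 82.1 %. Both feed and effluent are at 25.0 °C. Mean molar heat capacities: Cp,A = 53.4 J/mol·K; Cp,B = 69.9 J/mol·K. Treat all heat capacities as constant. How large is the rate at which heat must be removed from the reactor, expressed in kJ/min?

Q_out = 1470 kJ/min

Extent of reaction ξ = 0.821 × 1980 = 1625.6 mol/h
Reaction term: ξ·ΔH°_rxn = 1625.6 × -54.4 = -88432 kJ/h
Q = ΔH = -88432 kJ/h = -24.564 kW
Heat removed = 1473.9 kJ/min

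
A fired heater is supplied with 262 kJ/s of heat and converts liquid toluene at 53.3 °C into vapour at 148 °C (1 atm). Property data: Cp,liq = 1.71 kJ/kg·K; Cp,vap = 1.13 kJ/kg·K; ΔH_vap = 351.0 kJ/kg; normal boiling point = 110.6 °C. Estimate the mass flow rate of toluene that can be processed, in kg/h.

Δh = 1.71×(110.6−53.3) + 351.0 + 1.13×(148−110.6) = 491.25 kJ/kg
Q = 262 kJ/s = 262 kJ/s = 943200 kJ/h
ṁ = Q/Δh = 943200 / 491.25 = 1920 kg/h

ṁ = 1920 kg/h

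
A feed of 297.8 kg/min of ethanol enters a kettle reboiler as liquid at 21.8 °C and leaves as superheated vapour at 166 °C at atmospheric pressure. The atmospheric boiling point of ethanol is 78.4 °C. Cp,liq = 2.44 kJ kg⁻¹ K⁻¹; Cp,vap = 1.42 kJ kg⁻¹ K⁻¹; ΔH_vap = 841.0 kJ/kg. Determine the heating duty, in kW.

liquid 21.8→78.4 °C: 138.1 kJ/kg
vaporisation at 78.4 °C: 841 kJ/kg
vapour 78.4→166 °C: 124.39 kJ/kg
Δh = 138.1 + 841 + 124.39 = 1103.5 kJ/kg
Q = ṁ·Δh = 297.8 kg/min × 1103.5 kJ/kg = 328620 kJ/min
|Q| = 5477 kW

Q = 5480 kW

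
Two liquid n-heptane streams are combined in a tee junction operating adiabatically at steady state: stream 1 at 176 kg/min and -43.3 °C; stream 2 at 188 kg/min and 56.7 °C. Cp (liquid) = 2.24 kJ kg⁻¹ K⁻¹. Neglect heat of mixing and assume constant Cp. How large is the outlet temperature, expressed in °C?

No heat crosses the boundary, so H_out = H_in.
T_out = Σ ṁᵢCp,ᵢTᵢ / Σ ṁᵢCp,ᵢ
      = 6806.9 / 815.36 = 8.3484 °C

T_out = 8.35 °C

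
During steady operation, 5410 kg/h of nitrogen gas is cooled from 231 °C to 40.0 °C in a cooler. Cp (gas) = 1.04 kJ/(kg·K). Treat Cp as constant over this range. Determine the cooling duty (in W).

Q_c = 299000 W

Q = ṁ·Cp·ΔT = 5410 × 1.04 × (40.0 − 231) = -1.0746e+06 kJ/h
Converting: 1.0746e+06 / 3600 s = 298.51 kW
Cooling duty = 298510 W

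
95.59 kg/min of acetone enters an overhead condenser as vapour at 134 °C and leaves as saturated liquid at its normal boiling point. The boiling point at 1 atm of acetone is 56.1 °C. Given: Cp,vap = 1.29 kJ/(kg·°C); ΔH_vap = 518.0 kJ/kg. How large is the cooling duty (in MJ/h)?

Q_c = 3550 MJ/h

vapour 134→56.1 °C: -100.49 kJ/kg
condensation at 56.1 °C: -518 kJ/kg
Δh = -100.49 + -518 = -618.49 kJ/kg
Q = ṁ·Δh = 95.59 kg/min × -618.49 kJ/kg = -59122 kJ/min
|Q| = 985.36 kW = 3547.3 MJ/h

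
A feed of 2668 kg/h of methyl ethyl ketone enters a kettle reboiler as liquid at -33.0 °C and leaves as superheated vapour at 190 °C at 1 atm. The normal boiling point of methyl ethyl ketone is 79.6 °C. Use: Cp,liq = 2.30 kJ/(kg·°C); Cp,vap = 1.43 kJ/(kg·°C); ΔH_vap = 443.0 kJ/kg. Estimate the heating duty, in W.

Q = 637000 W

liquid -33.0→79.6 °C: 258.98 kJ/kg
vaporisation at 79.6 °C: 443 kJ/kg
vapour 79.6→190 °C: 157.87 kJ/kg
Δh = 258.98 + 443 + 157.87 = 859.85 kJ/kg
Q = ṁ·Δh = 2668 kg/h × 859.85 kJ/kg = 2.2941e+06 kJ/h
|Q| = 637.25 kW = 637250 W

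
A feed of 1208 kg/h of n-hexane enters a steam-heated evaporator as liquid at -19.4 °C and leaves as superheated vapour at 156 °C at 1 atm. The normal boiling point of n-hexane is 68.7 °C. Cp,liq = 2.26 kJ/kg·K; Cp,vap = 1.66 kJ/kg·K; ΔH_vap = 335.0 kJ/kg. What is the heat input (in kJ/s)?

Q = 228 kJ/s

liquid -19.4→68.7 °C: 199.11 kJ/kg
vaporisation at 68.7 °C: 335 kJ/kg
vapour 68.7→156 °C: 144.92 kJ/kg
Δh = 199.11 + 335 + 144.92 = 679.02 kJ/kg
Q = ṁ·Δh = 1208 kg/h × 679.02 kJ/kg = 820260 kJ/h
|Q| = 227.85 kW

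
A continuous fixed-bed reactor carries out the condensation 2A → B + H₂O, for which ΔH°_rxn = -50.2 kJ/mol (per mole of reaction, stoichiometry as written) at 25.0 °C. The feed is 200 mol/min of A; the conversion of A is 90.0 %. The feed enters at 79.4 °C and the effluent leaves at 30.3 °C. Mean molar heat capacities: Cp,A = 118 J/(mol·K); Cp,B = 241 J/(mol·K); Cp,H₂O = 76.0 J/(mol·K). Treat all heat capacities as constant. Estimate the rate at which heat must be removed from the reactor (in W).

Extent of reaction ξ = 0.900 × 200 / 2 = 90 mol/min
Reaction term: ξ·ΔH°_rxn = 90 × -50.2 = -4518 kJ/min
Sensible, feed 79.4→25 °C: -1283.8 kJ/min
Outlet flows (mol/min): A 20, B 90, H₂O 90
Sensible, products 25→30.3 °C: 163.72 kJ/min
Q = ΔH = -5638.1 kJ/min = -93.969 kW
Heat removed = 93969 W

Q_out = 94000 W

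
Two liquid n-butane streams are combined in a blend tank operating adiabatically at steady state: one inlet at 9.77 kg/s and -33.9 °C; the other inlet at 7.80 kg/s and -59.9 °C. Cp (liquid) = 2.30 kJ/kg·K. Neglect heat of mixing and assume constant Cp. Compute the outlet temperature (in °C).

Adiabatic, steady state ⇒ Σ ṁᵢCp,ᵢ(T_out − Tᵢ) = 0
Σ ṁᵢCp,ᵢTᵢ = 9.77×2.30×-33.9 + 7.80×2.30×-59.9 = -1836.4
Σ ṁᵢCp,ᵢ = 9.77×2.30 + 7.80×2.30 = 40.411
T_out = -1836.4 / 40.411 = -45.442 °C

T_out = -45.4 °C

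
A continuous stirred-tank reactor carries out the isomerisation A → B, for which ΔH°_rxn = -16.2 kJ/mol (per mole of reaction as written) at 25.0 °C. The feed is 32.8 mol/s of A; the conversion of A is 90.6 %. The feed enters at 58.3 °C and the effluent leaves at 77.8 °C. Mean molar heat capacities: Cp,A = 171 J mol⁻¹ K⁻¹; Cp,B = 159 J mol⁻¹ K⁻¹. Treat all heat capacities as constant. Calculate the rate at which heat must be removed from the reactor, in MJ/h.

Q_out = 1410 MJ/h

Extent of reaction ξ = 0.906 × 32.8 = 29.717 mol/s
Reaction term: ξ·ΔH°_rxn = 29.717 × -16.2 = -481.41 kJ/s
Sensible, feed 58.3→25 °C: -186.77 kJ/s
Outlet flows (mol/s): A 3.0832, B 29.717
Sensible, products 25→77.8 °C: 277.32 kJ/s
Q = ΔH = -390.87 kJ/s = -390.87 kW
Heat removed = 1407.1 MJ/h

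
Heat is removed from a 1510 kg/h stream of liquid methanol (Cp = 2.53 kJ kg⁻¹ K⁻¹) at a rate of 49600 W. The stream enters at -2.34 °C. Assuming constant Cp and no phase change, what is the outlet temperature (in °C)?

Q = 49600 W = 178560 kJ/h
ΔT = Q/(ṁ·Cp) = 178560/(1510×2.53) = 46.74 K
T_out = -2.34 − 46.74 = -49.08 °C

T_out = -49.1 °C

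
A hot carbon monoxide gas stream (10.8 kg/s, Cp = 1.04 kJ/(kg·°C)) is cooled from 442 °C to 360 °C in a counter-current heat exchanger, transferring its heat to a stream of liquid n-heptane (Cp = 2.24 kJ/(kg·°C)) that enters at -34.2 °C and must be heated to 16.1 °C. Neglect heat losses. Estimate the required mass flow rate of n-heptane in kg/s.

ṁ_c = 8.17 kg/s

Heat released by hot stream: Q = 10.8 × 1.04 × (442 − 360) = 921.02 kJ/s
Energy balance on cold side (adiabatic exchanger): Q = ṁ_c·Cp_c·(T_c,out − T_c,in)
ṁ_c = 921.02 / [2.24 × (16.1 − -34.2)] = 8.1744 kg/s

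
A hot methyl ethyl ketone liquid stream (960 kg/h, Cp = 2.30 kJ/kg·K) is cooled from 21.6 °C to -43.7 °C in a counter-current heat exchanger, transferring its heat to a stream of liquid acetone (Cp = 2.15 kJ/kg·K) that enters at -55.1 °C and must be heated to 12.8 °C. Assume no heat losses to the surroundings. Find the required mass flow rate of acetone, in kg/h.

ṁ_c = 988 kg/h

Heat released by hot stream: Q = 960 × 2.30 × (21.6 − -43.7) = 144180 kJ/h
Energy balance on cold side (adiabatic exchanger): Q = ṁ_c·Cp_c·(T_c,out − T_c,in)
ṁ_c = 144180 / [2.15 × (12.8 − -55.1)] = 987.65 kg/h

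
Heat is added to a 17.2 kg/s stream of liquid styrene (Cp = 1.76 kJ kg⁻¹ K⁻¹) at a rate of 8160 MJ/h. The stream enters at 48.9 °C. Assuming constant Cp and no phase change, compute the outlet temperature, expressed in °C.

Q = 8160 MJ/h = 2266.7 kJ/s
ΔT = Q/(ṁ·Cp) = 2266.7/(17.2×1.76) = 74.877 K
T_out = 48.9 + 74.877 = 123.78 °C

T_out = 124 °C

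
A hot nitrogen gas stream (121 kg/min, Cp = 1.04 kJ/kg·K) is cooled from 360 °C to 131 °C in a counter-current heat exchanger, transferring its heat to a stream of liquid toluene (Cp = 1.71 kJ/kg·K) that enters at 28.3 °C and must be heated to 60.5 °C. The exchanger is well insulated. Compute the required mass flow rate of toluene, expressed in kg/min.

Heat released by hot stream: Q = 121 × 1.04 × (360 − 131) = 28817 kJ/min
Energy balance on cold side (adiabatic exchanger): Q = ṁ_c·Cp_c·(T_c,out − T_c,in)
ṁ_c = 28817 / [1.71 × (60.5 − 28.3)] = 523.36 kg/min

ṁ_c = 523 kg/min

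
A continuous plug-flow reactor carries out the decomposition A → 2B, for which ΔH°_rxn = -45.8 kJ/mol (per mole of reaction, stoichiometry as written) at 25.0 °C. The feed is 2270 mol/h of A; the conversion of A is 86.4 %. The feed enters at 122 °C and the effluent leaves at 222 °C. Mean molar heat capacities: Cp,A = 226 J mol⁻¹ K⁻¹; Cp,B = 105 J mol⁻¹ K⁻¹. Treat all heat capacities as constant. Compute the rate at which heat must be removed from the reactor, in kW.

Extent of reaction ξ = 0.864 × 2270 = 1961.3 mol/h
Reaction term: ξ·ΔH°_rxn = 1961.3 × -45.8 = -89827 kJ/h
Sensible, feed 122→25 °C: -49763 kJ/h
Outlet flows (mol/h): A 308.72, B 3922.6
Sensible, products 25→222 °C: 94883 kJ/h
Q = ΔH = -44707 kJ/h = -12.418 kW
Heat removed = 12.418 kW

Q_out = 12.4 kW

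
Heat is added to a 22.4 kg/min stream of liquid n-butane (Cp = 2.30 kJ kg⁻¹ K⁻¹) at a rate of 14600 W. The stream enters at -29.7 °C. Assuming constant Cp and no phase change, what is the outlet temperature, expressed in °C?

T_out = -12.7 °C

Q = 14600 W = 876 kJ/min
ΔT = Q/(ṁ·Cp) = 876/(22.4×2.30) = 17.003 K
T_out = -29.7 + 17.003 = -12.697 °C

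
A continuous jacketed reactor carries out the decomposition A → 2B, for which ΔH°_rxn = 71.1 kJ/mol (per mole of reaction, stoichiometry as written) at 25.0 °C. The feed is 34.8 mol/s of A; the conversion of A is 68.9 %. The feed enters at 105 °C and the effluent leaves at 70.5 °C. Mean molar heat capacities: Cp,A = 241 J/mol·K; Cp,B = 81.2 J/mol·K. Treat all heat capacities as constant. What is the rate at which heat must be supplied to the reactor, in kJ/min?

Q_in = 79800 kJ/min

Extent of reaction ξ = 0.689 × 34.8 = 23.977 mol/s
Reaction term: ξ·ΔH°_rxn = 23.977 × 71.1 = 1704.8 kJ/s
Sensible, feed 105→25 °C: -670.94 kJ/s
Outlet flows (mol/s): A 10.823, B 47.954
Sensible, products 25→70.5 °C: 295.85 kJ/s
Q = ΔH = 1329.7 kJ/s = 1329.7 kW
Heat supplied = 79781 kJ/min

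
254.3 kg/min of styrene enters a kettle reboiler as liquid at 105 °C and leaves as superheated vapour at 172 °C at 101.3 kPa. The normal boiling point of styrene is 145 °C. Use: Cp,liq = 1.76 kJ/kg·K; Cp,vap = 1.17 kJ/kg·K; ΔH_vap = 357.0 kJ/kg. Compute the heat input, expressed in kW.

liquid 105→145 °C: 70.4 kJ/kg
vaporisation at 145 °C: 357 kJ/kg
vapour 145→172 °C: 31.59 kJ/kg
Δh = 70.4 + 357 + 31.59 = 458.99 kJ/kg
Q = ṁ·Δh = 254.3 kg/min × 458.99 kJ/kg = 116720 kJ/min
|Q| = 1945.4 kW

Q = 1950 kW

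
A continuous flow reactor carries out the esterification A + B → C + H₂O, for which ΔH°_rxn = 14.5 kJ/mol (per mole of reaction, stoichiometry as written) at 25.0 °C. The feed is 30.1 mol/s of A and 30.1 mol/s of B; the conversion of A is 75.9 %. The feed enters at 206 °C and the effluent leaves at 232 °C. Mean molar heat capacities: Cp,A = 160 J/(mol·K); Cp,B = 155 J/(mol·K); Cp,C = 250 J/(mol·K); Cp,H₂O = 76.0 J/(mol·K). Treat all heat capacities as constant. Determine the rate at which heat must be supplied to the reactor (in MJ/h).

Q_in = 2270 MJ/h

Extent of reaction ξ = 0.759 × 30.1 = 22.846 mol/s
Reaction term: ξ·ΔH°_rxn = 22.846 × 14.5 = 331.27 kJ/s
Sensible, feed 206→25 °C: -1716.2 kJ/s
Outlet flows (mol/s): A 7.2541, B 7.2541, C 22.846, H₂O 22.846
Sensible, products 25→232 °C: 2014.7 kJ/s
Q = ΔH = 629.8 kJ/s = 629.8 kW
Heat supplied = 2267.3 MJ/h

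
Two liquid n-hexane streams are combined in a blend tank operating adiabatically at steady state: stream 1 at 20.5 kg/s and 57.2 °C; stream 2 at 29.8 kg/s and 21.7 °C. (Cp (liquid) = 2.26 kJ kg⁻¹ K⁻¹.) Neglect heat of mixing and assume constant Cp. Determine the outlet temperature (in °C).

T_out = 36.2 °C

Energy balance with Q = 0: Σ ṁᵢCp,ᵢ(T_out − Tᵢ) = 0
T_out = Σ ṁᵢCp,ᵢTᵢ / Σ ṁᵢCp,ᵢ
      = 4111.5 / 113.68 = 36.168 °C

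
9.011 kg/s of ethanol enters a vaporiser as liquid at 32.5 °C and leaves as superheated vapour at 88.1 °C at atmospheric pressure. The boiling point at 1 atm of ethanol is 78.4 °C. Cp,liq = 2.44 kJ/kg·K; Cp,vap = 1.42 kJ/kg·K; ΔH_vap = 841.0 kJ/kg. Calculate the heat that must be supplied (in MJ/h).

Q = 31400 MJ/h

liquid 32.5→78.4 °C: 112 kJ/kg
vaporisation at 78.4 °C: 841 kJ/kg
vapour 78.4→88.1 °C: 13.774 kJ/kg
Δh = 112 + 841 + 13.774 = 966.77 kJ/kg
Q = ṁ·Δh = 9.011 kg/s × 966.77 kJ/kg = 8711.6 kJ/s
|Q| = 8711.6 kW = 31362 MJ/h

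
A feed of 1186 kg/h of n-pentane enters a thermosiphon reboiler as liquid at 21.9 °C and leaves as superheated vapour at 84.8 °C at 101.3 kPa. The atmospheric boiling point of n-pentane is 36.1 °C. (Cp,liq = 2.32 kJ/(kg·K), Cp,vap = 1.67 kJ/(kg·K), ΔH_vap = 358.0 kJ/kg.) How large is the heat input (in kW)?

liquid 21.9→36.1 °C: 32.944 kJ/kg
vaporisation at 36.1 °C: 358 kJ/kg
vapour 36.1→84.8 °C: 81.329 kJ/kg
Δh = 32.944 + 358 + 81.329 = 472.27 kJ/kg
Q = ṁ·Δh = 1186 kg/h × 472.27 kJ/kg = 560120 kJ/h
|Q| = 155.59 kW

Q = 156 kW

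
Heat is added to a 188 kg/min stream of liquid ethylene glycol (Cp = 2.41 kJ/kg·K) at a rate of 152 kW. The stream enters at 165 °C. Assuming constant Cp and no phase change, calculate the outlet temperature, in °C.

Q = 152 kW = 9120 kJ/min
ΔT = Q/(ṁ·Cp) = 9120/(188×2.41) = 20.129 K
T_out = 165 + 20.129 = 185.13 °C

T_out = 185 °C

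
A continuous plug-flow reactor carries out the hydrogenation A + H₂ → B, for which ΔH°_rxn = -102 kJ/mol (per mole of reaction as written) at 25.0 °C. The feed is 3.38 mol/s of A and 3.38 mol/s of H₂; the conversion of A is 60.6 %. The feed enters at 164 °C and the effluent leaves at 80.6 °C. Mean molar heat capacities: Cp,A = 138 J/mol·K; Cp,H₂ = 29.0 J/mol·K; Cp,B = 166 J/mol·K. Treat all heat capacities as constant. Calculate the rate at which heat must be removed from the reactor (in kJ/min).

Q_out = 15400 kJ/min

Extent of reaction ξ = 0.606 × 3.38 = 2.0483 mol/s
Reaction term: ξ·ΔH°_rxn = 2.0483 × -102 = -208.92 kJ/s
Sensible, feed 164→25 °C: -78.46 kJ/s
Outlet flows (mol/s): A 1.3317, H₂ 1.3317, B 2.0483
Sensible, products 25→80.6 °C: 31.27 kJ/s
Q = ΔH = -256.11 kJ/s = -256.11 kW
Heat removed = 15367 kJ/min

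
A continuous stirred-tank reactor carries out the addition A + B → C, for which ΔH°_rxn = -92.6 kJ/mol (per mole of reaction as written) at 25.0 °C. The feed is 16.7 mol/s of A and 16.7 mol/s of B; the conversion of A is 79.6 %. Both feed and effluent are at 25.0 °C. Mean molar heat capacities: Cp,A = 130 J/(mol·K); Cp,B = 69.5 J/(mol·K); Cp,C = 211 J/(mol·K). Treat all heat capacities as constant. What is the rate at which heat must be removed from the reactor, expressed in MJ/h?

Extent of reaction ξ = 0.796 × 16.7 = 13.293 mol/s
Reaction term: ξ·ΔH°_rxn = 13.293 × -92.6 = -1231 kJ/s
Q = ΔH = -1231 kJ/s = -1231 kW
Heat removed = 4431.4 MJ/h

Q_out = 4430 MJ/h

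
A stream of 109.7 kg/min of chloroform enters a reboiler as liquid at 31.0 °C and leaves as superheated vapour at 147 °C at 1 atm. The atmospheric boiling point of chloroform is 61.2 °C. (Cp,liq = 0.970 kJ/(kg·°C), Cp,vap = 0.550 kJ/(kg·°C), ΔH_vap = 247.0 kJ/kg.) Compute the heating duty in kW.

Q = 591 kW

liquid 31.0→61.2 °C: 29.294 kJ/kg
vaporisation at 61.2 °C: 247 kJ/kg
vapour 61.2→147 °C: 47.19 kJ/kg
Δh = 29.294 + 247 + 47.19 = 323.48 kJ/kg
Q = ṁ·Δh = 109.7 kg/min × 323.48 kJ/kg = 35486 kJ/min
|Q| = 591.44 kW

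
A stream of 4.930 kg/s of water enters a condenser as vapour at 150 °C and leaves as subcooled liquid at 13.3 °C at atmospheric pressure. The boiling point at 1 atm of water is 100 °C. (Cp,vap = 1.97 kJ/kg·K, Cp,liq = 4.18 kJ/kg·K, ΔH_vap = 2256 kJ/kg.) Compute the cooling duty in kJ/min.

vapour 150→100 °C: -98.5 kJ/kg
condensation at 100 °C: -2256 kJ/kg
liquid 100→13.3 °C: -362.41 kJ/kg
Δh = -98.5 + -2256 + -362.41 = -2716.9 kJ/kg
Q = ṁ·Δh = 4.930 kg/s × -2716.9 kJ/kg = -13394 kJ/s
|Q| = 13394 kW = 803660 kJ/min

Q_c = 804000 kJ/min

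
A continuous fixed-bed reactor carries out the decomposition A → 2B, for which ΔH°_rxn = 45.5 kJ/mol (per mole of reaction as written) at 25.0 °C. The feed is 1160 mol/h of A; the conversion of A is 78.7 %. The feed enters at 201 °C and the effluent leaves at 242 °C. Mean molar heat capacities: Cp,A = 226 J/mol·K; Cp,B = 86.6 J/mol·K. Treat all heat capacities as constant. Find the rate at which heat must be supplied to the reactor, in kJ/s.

Q_in = 11.6 kJ/s

Extent of reaction ξ = 0.787 × 1160 = 912.92 mol/h
Reaction term: ξ·ΔH°_rxn = 912.92 × 45.5 = 41538 kJ/h
Sensible, feed 201→25 °C: -46140 kJ/h
Outlet flows (mol/h): A 247.08, B 1825.8
Sensible, products 25→242 °C: 46429 kJ/h
Q = ΔH = 41827 kJ/h = 11.618 kW
Heat supplied = 11.618 kJ/s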